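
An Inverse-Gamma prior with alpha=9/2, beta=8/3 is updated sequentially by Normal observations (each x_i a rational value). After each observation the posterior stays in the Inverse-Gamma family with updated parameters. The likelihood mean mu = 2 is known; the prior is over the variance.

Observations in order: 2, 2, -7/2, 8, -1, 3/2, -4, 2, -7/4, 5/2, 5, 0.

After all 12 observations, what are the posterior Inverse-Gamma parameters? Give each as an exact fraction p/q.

alpha=21/2, beta=6919/96

obs 1: x=2 → posterior Inverse-Gamma(5, 8/3)
obs 2: x=2 → posterior Inverse-Gamma(11/2, 8/3)
obs 3: x=-7/2 → posterior Inverse-Gamma(6, 427/24)
obs 4: x=8 → posterior Inverse-Gamma(13/2, 859/24)
obs 5: x=-1 → posterior Inverse-Gamma(7, 967/24)
obs 6: x=3/2 → posterior Inverse-Gamma(15/2, 485/12)
obs 7: x=-4 → posterior Inverse-Gamma(8, 701/12)
obs 8: x=2 → posterior Inverse-Gamma(17/2, 701/12)
obs 9: x=-7/4 → posterior Inverse-Gamma(9, 6283/96)
obs 10: x=5/2 → posterior Inverse-Gamma(19/2, 6295/96)
obs 11: x=5 → posterior Inverse-Gamma(10, 6727/96)
obs 12: x=0 → posterior Inverse-Gamma(21/2, 6919/96)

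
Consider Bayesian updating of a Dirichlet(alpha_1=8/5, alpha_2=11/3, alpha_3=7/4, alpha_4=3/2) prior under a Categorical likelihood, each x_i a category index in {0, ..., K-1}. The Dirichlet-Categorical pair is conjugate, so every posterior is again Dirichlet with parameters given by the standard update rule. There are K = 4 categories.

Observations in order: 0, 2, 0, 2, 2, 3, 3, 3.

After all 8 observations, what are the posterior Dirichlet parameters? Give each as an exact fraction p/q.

alpha_1=18/5, alpha_2=11/3, alpha_3=19/4, alpha_4=9/2

obs 1: x=0 → posterior Dirichlet(13/5, 11/3, 7/4, 3/2)
obs 2: x=2 → posterior Dirichlet(13/5, 11/3, 11/4, 3/2)
obs 3: x=0 → posterior Dirichlet(18/5, 11/3, 11/4, 3/2)
obs 4: x=2 → posterior Dirichlet(18/5, 11/3, 15/4, 3/2)
obs 5: x=2 → posterior Dirichlet(18/5, 11/3, 19/4, 3/2)
obs 6: x=3 → posterior Dirichlet(18/5, 11/3, 19/4, 5/2)
obs 7: x=3 → posterior Dirichlet(18/5, 11/3, 19/4, 7/2)
obs 8: x=3 → posterior Dirichlet(18/5, 11/3, 19/4, 9/2)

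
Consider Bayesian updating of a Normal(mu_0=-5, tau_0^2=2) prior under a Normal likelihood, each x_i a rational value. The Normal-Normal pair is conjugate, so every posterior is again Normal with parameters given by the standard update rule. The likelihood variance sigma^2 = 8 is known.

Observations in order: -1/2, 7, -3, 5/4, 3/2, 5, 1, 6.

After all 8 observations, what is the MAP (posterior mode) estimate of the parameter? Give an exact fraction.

-7/48

obs 1: x=-1/2 → posterior Normal(-41/10, 8/5)
obs 2: x=7 → posterior Normal(-9/4, 4/3)
obs 3: x=-3 → posterior Normal(-33/14, 8/7)
obs 4: x=5/4 → posterior Normal(-61/32, 1)
obs 5: x=3/2 → posterior Normal(-55/36, 8/9)
obs 6: x=5 → posterior Normal(-7/8, 4/5)
obs 7: x=1 → posterior Normal(-31/44, 8/11)
obs 8: x=6 → posterior Normal(-7/48, 2/3)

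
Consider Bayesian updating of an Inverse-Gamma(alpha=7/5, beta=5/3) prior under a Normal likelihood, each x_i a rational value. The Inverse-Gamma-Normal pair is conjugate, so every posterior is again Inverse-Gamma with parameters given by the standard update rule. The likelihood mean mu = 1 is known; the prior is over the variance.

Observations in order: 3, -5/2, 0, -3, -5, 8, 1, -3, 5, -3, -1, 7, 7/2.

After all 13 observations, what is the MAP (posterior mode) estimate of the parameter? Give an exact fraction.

6475/534

obs 1: x=3 → posterior Inverse-Gamma(19/10, 11/3)
obs 2: x=-5/2 → posterior Inverse-Gamma(12/5, 235/24)
obs 3: x=0 → posterior Inverse-Gamma(29/10, 247/24)
obs 4: x=-3 → posterior Inverse-Gamma(17/5, 439/24)
obs 5: x=-5 → posterior Inverse-Gamma(39/10, 871/24)
obs 6: x=8 → posterior Inverse-Gamma(22/5, 1459/24)
obs 7: x=1 → posterior Inverse-Gamma(49/10, 1459/24)
obs 8: x=-3 → posterior Inverse-Gamma(27/5, 1651/24)
obs 9: x=5 → posterior Inverse-Gamma(59/10, 1843/24)
obs 10: x=-3 → posterior Inverse-Gamma(32/5, 2035/24)
obs 11: x=-1 → posterior Inverse-Gamma(69/10, 2083/24)
obs 12: x=7 → posterior Inverse-Gamma(37/5, 2515/24)
obs 13: x=7/2 → posterior Inverse-Gamma(79/10, 1295/12)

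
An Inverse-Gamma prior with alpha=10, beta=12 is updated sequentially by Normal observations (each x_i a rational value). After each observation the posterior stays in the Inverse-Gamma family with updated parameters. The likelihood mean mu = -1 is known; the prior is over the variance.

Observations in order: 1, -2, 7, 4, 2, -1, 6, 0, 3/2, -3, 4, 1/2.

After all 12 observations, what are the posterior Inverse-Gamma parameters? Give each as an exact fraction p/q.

obs 1: x=1 → posterior Inverse-Gamma(21/2, 14)
obs 2: x=-2 → posterior Inverse-Gamma(11, 29/2)
obs 3: x=7 → posterior Inverse-Gamma(23/2, 93/2)
obs 4: x=4 → posterior Inverse-Gamma(12, 59)
obs 5: x=2 → posterior Inverse-Gamma(25/2, 127/2)
obs 6: x=-1 → posterior Inverse-Gamma(13, 127/2)
obs 7: x=6 → posterior Inverse-Gamma(27/2, 88)
obs 8: x=0 → posterior Inverse-Gamma(14, 177/2)
obs 9: x=3/2 → posterior Inverse-Gamma(29/2, 733/8)
obs 10: x=-3 → posterior Inverse-Gamma(15, 749/8)
obs 11: x=4 → posterior Inverse-Gamma(31/2, 849/8)
obs 12: x=1/2 → posterior Inverse-Gamma(16, 429/4)

alpha=16, beta=429/4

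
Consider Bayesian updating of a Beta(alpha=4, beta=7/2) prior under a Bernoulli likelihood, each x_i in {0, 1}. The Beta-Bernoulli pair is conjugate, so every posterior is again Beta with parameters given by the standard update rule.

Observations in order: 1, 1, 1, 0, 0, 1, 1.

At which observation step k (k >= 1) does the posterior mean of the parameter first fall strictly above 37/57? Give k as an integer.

obs 1: x=1 → posterior Beta(5, 7/2)
obs 2: x=1 → posterior Beta(6, 7/2)
obs 3: x=1 → posterior Beta(7, 7/2)
obs 4: x=0 → posterior Beta(7, 9/2)
obs 5: x=0 → posterior Beta(7, 11/2)
obs 6: x=1 → posterior Beta(8, 11/2)
obs 7: x=1 → posterior Beta(9, 11/2)

k = 3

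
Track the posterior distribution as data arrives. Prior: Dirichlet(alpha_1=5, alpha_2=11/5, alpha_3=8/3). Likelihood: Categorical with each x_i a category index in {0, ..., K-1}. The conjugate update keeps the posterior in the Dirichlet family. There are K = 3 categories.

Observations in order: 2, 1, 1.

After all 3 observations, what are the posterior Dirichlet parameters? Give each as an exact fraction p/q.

alpha_1=5, alpha_2=21/5, alpha_3=11/3

obs 1: x=2 → posterior Dirichlet(5, 11/5, 11/3)
obs 2: x=1 → posterior Dirichlet(5, 16/5, 11/3)
obs 3: x=1 → posterior Dirichlet(5, 21/5, 11/3)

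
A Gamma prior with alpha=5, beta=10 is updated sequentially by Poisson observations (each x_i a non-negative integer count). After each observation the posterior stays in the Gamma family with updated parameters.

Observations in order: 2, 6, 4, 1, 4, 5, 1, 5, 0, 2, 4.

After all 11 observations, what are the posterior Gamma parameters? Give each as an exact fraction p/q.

obs 1: x=2 → posterior Gamma(7, 11)
obs 2: x=6 → posterior Gamma(13, 12)
obs 3: x=4 → posterior Gamma(17, 13)
obs 4: x=1 → posterior Gamma(18, 14)
obs 5: x=4 → posterior Gamma(22, 15)
obs 6: x=5 → posterior Gamma(27, 16)
obs 7: x=1 → posterior Gamma(28, 17)
obs 8: x=5 → posterior Gamma(33, 18)
obs 9: x=0 → posterior Gamma(33, 19)
obs 10: x=2 → posterior Gamma(35, 20)
obs 11: x=4 → posterior Gamma(39, 21)

alpha=39, beta=21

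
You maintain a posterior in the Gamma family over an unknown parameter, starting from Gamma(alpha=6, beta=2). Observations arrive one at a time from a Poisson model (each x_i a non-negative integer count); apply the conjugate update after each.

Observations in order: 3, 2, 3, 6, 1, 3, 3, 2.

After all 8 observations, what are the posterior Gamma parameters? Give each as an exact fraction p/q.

alpha=29, beta=10

obs 1: x=3 → posterior Gamma(9, 3)
obs 2: x=2 → posterior Gamma(11, 4)
obs 3: x=3 → posterior Gamma(14, 5)
obs 4: x=6 → posterior Gamma(20, 6)
obs 5: x=1 → posterior Gamma(21, 7)
obs 6: x=3 → posterior Gamma(24, 8)
obs 7: x=3 → posterior Gamma(27, 9)
obs 8: x=2 → posterior Gamma(29, 10)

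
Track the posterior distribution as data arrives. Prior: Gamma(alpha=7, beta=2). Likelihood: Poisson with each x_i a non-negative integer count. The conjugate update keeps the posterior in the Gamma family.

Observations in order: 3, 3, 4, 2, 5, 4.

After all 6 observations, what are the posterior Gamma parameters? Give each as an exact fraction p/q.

alpha=28, beta=8

obs 1: x=3 → posterior Gamma(10, 3)
obs 2: x=3 → posterior Gamma(13, 4)
obs 3: x=4 → posterior Gamma(17, 5)
obs 4: x=2 → posterior Gamma(19, 6)
obs 5: x=5 → posterior Gamma(24, 7)
obs 6: x=4 → posterior Gamma(28, 8)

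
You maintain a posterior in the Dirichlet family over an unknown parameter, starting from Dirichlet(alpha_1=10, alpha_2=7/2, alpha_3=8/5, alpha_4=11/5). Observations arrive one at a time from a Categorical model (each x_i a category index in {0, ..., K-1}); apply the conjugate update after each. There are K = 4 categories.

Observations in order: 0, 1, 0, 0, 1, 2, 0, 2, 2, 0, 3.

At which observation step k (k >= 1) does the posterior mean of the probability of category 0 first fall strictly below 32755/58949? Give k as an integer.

k = 8

obs 1: x=0 → posterior Dirichlet(11, 7/2, 8/5, 11/5)
obs 2: x=1 → posterior Dirichlet(11, 9/2, 8/5, 11/5)
obs 3: x=0 → posterior Dirichlet(12, 9/2, 8/5, 11/5)
obs 4: x=0 → posterior Dirichlet(13, 9/2, 8/5, 11/5)
obs 5: x=1 → posterior Dirichlet(13, 11/2, 8/5, 11/5)
obs 6: x=2 → posterior Dirichlet(13, 11/2, 13/5, 11/5)
obs 7: x=0 → posterior Dirichlet(14, 11/2, 13/5, 11/5)
obs 8: x=2 → posterior Dirichlet(14, 11/2, 18/5, 11/5)
obs 9: x=2 → posterior Dirichlet(14, 11/2, 23/5, 11/5)
obs 10: x=0 → posterior Dirichlet(15, 11/2, 23/5, 11/5)
obs 11: x=3 → posterior Dirichlet(15, 11/2, 23/5, 16/5)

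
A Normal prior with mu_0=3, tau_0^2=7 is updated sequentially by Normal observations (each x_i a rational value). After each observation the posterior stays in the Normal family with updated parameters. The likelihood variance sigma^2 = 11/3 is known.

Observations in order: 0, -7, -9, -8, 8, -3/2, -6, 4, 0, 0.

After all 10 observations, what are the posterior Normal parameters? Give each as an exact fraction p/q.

mu_0=-753/442, tau_0^2=77/221

obs 1: x=0 → posterior Normal(33/32, 77/32)
obs 2: x=-7 → posterior Normal(-114/53, 77/53)
obs 3: x=-9 → posterior Normal(-303/74, 77/74)
obs 4: x=-8 → posterior Normal(-471/95, 77/95)
obs 5: x=8 → posterior Normal(-303/116, 77/116)
obs 6: x=-3/2 → posterior Normal(-669/274, 77/137)
obs 7: x=-6 → posterior Normal(-921/316, 77/158)
obs 8: x=4 → posterior Normal(-753/358, 77/179)
obs 9: x=0 → posterior Normal(-753/400, 77/200)
obs 10: x=0 → posterior Normal(-753/442, 77/221)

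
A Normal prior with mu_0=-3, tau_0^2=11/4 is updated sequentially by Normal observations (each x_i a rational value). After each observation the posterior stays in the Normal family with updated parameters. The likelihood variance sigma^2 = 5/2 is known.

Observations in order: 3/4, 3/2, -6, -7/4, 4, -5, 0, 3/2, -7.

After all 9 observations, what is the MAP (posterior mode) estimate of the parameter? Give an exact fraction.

obs 1: x=3/4 → posterior Normal(-29/28, 55/42)
obs 2: x=3/2 → posterior Normal(-21/128, 55/64)
obs 3: x=-6 → posterior Normal(-285/172, 55/86)
obs 4: x=-7/4 → posterior Normal(-181/108, 55/108)
obs 5: x=4 → posterior Normal(-93/130, 11/26)
obs 6: x=-5 → posterior Normal(-203/152, 55/152)
obs 7: x=0 → posterior Normal(-7/6, 55/174)
obs 8: x=3/2 → posterior Normal(-85/98, 55/196)
obs 9: x=-7 → posterior Normal(-162/109, 55/218)

-162/109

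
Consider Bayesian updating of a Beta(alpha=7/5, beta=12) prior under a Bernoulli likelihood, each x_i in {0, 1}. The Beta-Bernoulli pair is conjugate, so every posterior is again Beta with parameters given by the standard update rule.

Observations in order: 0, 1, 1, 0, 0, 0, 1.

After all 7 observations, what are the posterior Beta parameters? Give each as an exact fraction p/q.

alpha=22/5, beta=16

obs 1: x=0 → posterior Beta(7/5, 13)
obs 2: x=1 → posterior Beta(12/5, 13)
obs 3: x=1 → posterior Beta(17/5, 13)
obs 4: x=0 → posterior Beta(17/5, 14)
obs 5: x=0 → posterior Beta(17/5, 15)
obs 6: x=0 → posterior Beta(17/5, 16)
obs 7: x=1 → posterior Beta(22/5, 16)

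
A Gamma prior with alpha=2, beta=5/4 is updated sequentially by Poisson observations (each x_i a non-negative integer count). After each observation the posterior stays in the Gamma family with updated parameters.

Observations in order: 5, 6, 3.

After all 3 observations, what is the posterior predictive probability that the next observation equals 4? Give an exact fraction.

obs 1: x=5 → posterior Gamma(7, 9/4)
obs 2: x=6 → posterior Gamma(13, 13/4)
obs 3: x=3 → posterior Gamma(16, 17/4)

16094786535260568083827712/92739476482317182879065467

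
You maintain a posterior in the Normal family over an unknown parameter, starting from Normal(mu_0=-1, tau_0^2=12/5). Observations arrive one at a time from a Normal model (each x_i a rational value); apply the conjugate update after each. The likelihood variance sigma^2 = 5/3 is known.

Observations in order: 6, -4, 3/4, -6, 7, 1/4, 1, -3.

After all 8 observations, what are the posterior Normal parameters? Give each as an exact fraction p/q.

obs 1: x=6 → posterior Normal(191/61, 60/61)
obs 2: x=-4 → posterior Normal(47/97, 60/97)
obs 3: x=3/4 → posterior Normal(74/133, 60/133)
obs 4: x=-6 → posterior Normal(-142/169, 60/169)
obs 5: x=7 → posterior Normal(22/41, 12/41)
obs 6: x=1/4 → posterior Normal(119/241, 60/241)
obs 7: x=1 → posterior Normal(155/277, 60/277)
obs 8: x=-3 → posterior Normal(47/313, 60/313)

mu_0=47/313, tau_0^2=60/313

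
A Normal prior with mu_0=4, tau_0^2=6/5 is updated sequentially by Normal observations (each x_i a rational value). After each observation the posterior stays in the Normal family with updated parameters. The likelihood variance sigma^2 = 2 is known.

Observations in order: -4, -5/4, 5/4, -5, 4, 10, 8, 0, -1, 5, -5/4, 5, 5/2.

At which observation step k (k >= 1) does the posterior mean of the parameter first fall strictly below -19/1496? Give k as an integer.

k = 4

obs 1: x=-4 → posterior Normal(1, 3/4)
obs 2: x=-5/4 → posterior Normal(17/44, 6/11)
obs 3: x=5/4 → posterior Normal(4/7, 3/7)
obs 4: x=-5 → posterior Normal(-7/17, 6/17)
obs 5: x=4 → posterior Normal(1/4, 3/10)
obs 6: x=10 → posterior Normal(35/23, 6/23)
obs 7: x=8 → posterior Normal(59/26, 3/13)
obs 8: x=0 → posterior Normal(59/29, 6/29)
obs 9: x=-1 → posterior Normal(7/4, 3/16)
obs 10: x=5 → posterior Normal(71/35, 6/35)
obs 11: x=-5/4 → posterior Normal(269/152, 3/19)
obs 12: x=5 → posterior Normal(329/164, 6/41)
obs 13: x=5/2 → posterior Normal(359/176, 3/22)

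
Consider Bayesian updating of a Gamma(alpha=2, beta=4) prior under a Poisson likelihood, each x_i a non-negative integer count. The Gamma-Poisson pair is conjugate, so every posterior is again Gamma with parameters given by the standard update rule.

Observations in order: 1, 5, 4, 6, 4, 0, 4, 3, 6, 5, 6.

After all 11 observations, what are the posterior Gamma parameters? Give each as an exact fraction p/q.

alpha=46, beta=15

obs 1: x=1 → posterior Gamma(3, 5)
obs 2: x=5 → posterior Gamma(8, 6)
obs 3: x=4 → posterior Gamma(12, 7)
obs 4: x=6 → posterior Gamma(18, 8)
obs 5: x=4 → posterior Gamma(22, 9)
obs 6: x=0 → posterior Gamma(22, 10)
obs 7: x=4 → posterior Gamma(26, 11)
obs 8: x=3 → posterior Gamma(29, 12)
obs 9: x=6 → posterior Gamma(35, 13)
obs 10: x=5 → posterior Gamma(40, 14)
obs 11: x=6 → posterior Gamma(46, 15)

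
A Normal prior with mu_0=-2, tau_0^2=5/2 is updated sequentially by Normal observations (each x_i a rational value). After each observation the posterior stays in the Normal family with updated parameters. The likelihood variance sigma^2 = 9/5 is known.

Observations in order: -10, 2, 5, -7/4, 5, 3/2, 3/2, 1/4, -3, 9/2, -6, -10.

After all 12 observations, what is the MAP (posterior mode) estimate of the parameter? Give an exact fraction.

-311/318

obs 1: x=-10 → posterior Normal(-286/43, 45/43)
obs 2: x=2 → posterior Normal(-59/17, 45/68)
obs 3: x=5 → posterior Normal(-37/31, 15/31)
obs 4: x=-7/4 → posterior Normal(-619/472, 45/118)
obs 5: x=5 → posterior Normal(-119/572, 45/143)
obs 6: x=3/2 → posterior Normal(31/672, 15/56)
obs 7: x=3/2 → posterior Normal(181/772, 45/193)
obs 8: x=1/4 → posterior Normal(103/436, 45/218)
obs 9: x=-3 → posterior Normal(-47/486, 5/27)
obs 10: x=9/2 → posterior Normal(89/268, 45/268)
obs 11: x=-6 → posterior Normal(-61/293, 45/293)
obs 12: x=-10 → posterior Normal(-311/318, 15/106)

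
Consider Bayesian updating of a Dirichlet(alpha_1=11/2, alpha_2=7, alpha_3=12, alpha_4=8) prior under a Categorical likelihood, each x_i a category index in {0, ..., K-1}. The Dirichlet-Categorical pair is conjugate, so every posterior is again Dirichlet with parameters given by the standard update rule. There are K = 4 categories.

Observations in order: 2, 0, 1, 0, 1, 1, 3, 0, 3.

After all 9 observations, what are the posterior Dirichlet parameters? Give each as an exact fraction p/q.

obs 1: x=2 → posterior Dirichlet(11/2, 7, 13, 8)
obs 2: x=0 → posterior Dirichlet(13/2, 7, 13, 8)
obs 3: x=1 → posterior Dirichlet(13/2, 8, 13, 8)
obs 4: x=0 → posterior Dirichlet(15/2, 8, 13, 8)
obs 5: x=1 → posterior Dirichlet(15/2, 9, 13, 8)
obs 6: x=1 → posterior Dirichlet(15/2, 10, 13, 8)
obs 7: x=3 → posterior Dirichlet(15/2, 10, 13, 9)
obs 8: x=0 → posterior Dirichlet(17/2, 10, 13, 9)
obs 9: x=3 → posterior Dirichlet(17/2, 10, 13, 10)

alpha_1=17/2, alpha_2=10, alpha_3=13, alpha_4=10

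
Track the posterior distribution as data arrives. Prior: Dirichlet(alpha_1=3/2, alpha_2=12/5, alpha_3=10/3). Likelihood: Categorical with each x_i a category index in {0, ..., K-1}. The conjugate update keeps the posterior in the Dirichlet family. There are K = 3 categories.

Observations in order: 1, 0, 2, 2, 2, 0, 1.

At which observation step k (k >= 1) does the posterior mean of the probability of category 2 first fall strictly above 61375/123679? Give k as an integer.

k = 5

obs 1: x=1 → posterior Dirichlet(3/2, 17/5, 10/3)
obs 2: x=0 → posterior Dirichlet(5/2, 17/5, 10/3)
obs 3: x=2 → posterior Dirichlet(5/2, 17/5, 13/3)
obs 4: x=2 → posterior Dirichlet(5/2, 17/5, 16/3)
obs 5: x=2 → posterior Dirichlet(5/2, 17/5, 19/3)
obs 6: x=0 → posterior Dirichlet(7/2, 17/5, 19/3)
obs 7: x=1 → posterior Dirichlet(7/2, 22/5, 19/3)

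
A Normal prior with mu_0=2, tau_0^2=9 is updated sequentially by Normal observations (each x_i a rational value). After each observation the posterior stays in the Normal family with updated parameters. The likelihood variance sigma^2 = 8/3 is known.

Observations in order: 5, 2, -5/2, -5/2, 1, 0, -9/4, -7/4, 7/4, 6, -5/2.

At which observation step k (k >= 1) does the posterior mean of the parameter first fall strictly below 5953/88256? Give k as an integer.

obs 1: x=5 → posterior Normal(151/35, 72/35)
obs 2: x=2 → posterior Normal(205/62, 36/31)
obs 3: x=-5/2 → posterior Normal(275/178, 72/89)
obs 4: x=-5/2 → posterior Normal(35/58, 18/29)
obs 5: x=1 → posterior Normal(97/143, 72/143)
obs 6: x=0 → posterior Normal(97/170, 36/85)
obs 7: x=-9/4 → posterior Normal(145/788, 72/197)
obs 8: x=-7/4 → posterior Normal(-11/224, 9/28)
obs 9: x=7/4 → posterior Normal(145/1004, 72/251)
obs 10: x=6 → posterior Normal(793/1112, 36/139)
obs 11: x=-5/2 → posterior Normal(523/1220, 72/305)

k = 8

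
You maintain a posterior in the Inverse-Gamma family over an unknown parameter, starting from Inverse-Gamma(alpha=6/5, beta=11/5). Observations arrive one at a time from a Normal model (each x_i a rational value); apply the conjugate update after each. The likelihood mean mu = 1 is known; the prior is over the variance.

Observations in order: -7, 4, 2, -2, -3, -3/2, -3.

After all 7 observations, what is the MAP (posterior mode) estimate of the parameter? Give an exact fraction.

2513/228

obs 1: x=-7 → posterior Inverse-Gamma(17/10, 171/5)
obs 2: x=4 → posterior Inverse-Gamma(11/5, 387/10)
obs 3: x=2 → posterior Inverse-Gamma(27/10, 196/5)
obs 4: x=-2 → posterior Inverse-Gamma(16/5, 437/10)
obs 5: x=-3 → posterior Inverse-Gamma(37/10, 517/10)
obs 6: x=-3/2 → posterior Inverse-Gamma(21/5, 2193/40)
obs 7: x=-3 → posterior Inverse-Gamma(47/10, 2513/40)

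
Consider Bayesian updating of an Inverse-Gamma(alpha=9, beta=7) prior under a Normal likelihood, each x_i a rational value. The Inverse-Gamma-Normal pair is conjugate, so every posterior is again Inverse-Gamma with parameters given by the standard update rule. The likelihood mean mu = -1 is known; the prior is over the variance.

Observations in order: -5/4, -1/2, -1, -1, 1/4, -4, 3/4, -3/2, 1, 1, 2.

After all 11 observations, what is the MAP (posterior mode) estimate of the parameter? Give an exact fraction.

obs 1: x=-5/4 → posterior Inverse-Gamma(19/2, 225/32)
obs 2: x=-1/2 → posterior Inverse-Gamma(10, 229/32)
obs 3: x=-1 → posterior Inverse-Gamma(21/2, 229/32)
obs 4: x=-1 → posterior Inverse-Gamma(11, 229/32)
obs 5: x=1/4 → posterior Inverse-Gamma(23/2, 127/16)
obs 6: x=-4 → posterior Inverse-Gamma(12, 199/16)
obs 7: x=3/4 → posterior Inverse-Gamma(25/2, 447/32)
obs 8: x=-3/2 → posterior Inverse-Gamma(13, 451/32)
obs 9: x=1 → posterior Inverse-Gamma(27/2, 515/32)
obs 10: x=1 → posterior Inverse-Gamma(14, 579/32)
obs 11: x=2 → posterior Inverse-Gamma(29/2, 723/32)

723/496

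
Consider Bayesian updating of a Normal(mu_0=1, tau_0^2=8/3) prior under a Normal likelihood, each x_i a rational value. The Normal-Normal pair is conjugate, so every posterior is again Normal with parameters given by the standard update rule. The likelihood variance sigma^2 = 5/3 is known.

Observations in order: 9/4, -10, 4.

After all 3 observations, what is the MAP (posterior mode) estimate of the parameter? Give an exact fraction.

obs 1: x=9/4 → posterior Normal(23/13, 40/39)
obs 2: x=-10 → posterior Normal(-19/7, 40/63)
obs 3: x=4 → posterior Normal(-25/29, 40/87)

-25/29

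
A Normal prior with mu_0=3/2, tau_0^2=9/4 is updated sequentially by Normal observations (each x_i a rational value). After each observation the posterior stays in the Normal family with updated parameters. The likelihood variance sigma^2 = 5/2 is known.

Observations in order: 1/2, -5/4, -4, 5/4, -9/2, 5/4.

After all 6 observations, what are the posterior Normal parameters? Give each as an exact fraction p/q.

obs 1: x=1/2 → posterior Normal(39/38, 45/38)
obs 2: x=-5/4 → posterior Normal(33/112, 45/56)
obs 3: x=-4 → posterior Normal(-3/4, 45/74)
obs 4: x=5/4 → posterior Normal(-33/92, 45/92)
obs 5: x=-9/2 → posterior Normal(-57/55, 9/22)
obs 6: x=5/4 → posterior Normal(-183/256, 45/128)

mu_0=-183/256, tau_0^2=45/128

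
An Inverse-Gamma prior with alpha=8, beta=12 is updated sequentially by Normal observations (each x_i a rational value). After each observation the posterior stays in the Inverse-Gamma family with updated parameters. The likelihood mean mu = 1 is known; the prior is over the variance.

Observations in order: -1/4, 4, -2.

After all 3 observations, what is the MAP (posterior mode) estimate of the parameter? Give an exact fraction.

697/336

obs 1: x=-1/4 → posterior Inverse-Gamma(17/2, 409/32)
obs 2: x=4 → posterior Inverse-Gamma(9, 553/32)
obs 3: x=-2 → posterior Inverse-Gamma(19/2, 697/32)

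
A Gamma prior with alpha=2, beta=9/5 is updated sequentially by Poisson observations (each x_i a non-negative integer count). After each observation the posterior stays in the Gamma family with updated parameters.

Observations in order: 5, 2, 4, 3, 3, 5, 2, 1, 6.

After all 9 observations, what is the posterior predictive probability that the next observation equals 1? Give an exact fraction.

243488255630130571181333336951041106251519429299688502722560/1617962292165351485107436017199696023447086893648213540833561

obs 1: x=5 → posterior Gamma(7, 14/5)
obs 2: x=2 → posterior Gamma(9, 19/5)
obs 3: x=4 → posterior Gamma(13, 24/5)
obs 4: x=3 → posterior Gamma(16, 29/5)
obs 5: x=3 → posterior Gamma(19, 34/5)
obs 6: x=5 → posterior Gamma(24, 39/5)
obs 7: x=2 → posterior Gamma(26, 44/5)
obs 8: x=1 → posterior Gamma(27, 49/5)
obs 9: x=6 → posterior Gamma(33, 54/5)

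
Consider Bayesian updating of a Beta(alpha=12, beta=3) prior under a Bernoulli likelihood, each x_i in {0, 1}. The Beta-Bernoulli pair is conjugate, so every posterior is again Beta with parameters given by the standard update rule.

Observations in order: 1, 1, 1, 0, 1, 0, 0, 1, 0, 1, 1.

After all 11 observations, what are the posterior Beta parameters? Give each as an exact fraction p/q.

alpha=19, beta=7

obs 1: x=1 → posterior Beta(13, 3)
obs 2: x=1 → posterior Beta(14, 3)
obs 3: x=1 → posterior Beta(15, 3)
obs 4: x=0 → posterior Beta(15, 4)
obs 5: x=1 → posterior Beta(16, 4)
obs 6: x=0 → posterior Beta(16, 5)
obs 7: x=0 → posterior Beta(16, 6)
obs 8: x=1 → posterior Beta(17, 6)
obs 9: x=0 → posterior Beta(17, 7)
obs 10: x=1 → posterior Beta(18, 7)
obs 11: x=1 → posterior Beta(19, 7)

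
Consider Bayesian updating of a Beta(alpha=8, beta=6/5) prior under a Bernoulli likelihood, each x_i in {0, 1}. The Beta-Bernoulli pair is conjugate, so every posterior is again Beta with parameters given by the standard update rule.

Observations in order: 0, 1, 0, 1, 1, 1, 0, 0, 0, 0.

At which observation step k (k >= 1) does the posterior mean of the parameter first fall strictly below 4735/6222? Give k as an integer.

obs 1: x=0 → posterior Beta(8, 11/5)
obs 2: x=1 → posterior Beta(9, 11/5)
obs 3: x=0 → posterior Beta(9, 16/5)
obs 4: x=1 → posterior Beta(10, 16/5)
obs 5: x=1 → posterior Beta(11, 16/5)
obs 6: x=1 → posterior Beta(12, 16/5)
obs 7: x=0 → posterior Beta(12, 21/5)
obs 8: x=0 → posterior Beta(12, 26/5)
obs 9: x=0 → posterior Beta(12, 31/5)
obs 10: x=0 → posterior Beta(12, 36/5)

k = 3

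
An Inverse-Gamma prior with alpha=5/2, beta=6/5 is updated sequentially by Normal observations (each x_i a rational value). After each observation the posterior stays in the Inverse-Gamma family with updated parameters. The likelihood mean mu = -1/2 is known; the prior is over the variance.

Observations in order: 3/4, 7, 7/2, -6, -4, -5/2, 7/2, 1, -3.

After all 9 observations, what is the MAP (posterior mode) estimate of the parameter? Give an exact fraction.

obs 1: x=3/4 → posterior Inverse-Gamma(3, 317/160)
obs 2: x=7 → posterior Inverse-Gamma(7/2, 4817/160)
obs 3: x=7/2 → posterior Inverse-Gamma(4, 6097/160)
obs 4: x=-6 → posterior Inverse-Gamma(9/2, 8517/160)
obs 5: x=-4 → posterior Inverse-Gamma(5, 9497/160)
obs 6: x=-5/2 → posterior Inverse-Gamma(11/2, 9817/160)
obs 7: x=7/2 → posterior Inverse-Gamma(6, 11097/160)
obs 8: x=1 → posterior Inverse-Gamma(13/2, 11277/160)
obs 9: x=-3 → posterior Inverse-Gamma(7, 11777/160)

11777/1280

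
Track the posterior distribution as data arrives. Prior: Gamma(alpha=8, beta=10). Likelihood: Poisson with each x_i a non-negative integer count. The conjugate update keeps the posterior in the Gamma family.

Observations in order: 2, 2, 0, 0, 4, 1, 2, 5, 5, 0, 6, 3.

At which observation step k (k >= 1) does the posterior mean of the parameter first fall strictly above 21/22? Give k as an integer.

k = 2

obs 1: x=2 → posterior Gamma(10, 11)
obs 2: x=2 → posterior Gamma(12, 12)
obs 3: x=0 → posterior Gamma(12, 13)
obs 4: x=0 → posterior Gamma(12, 14)
obs 5: x=4 → posterior Gamma(16, 15)
obs 6: x=1 → posterior Gamma(17, 16)
obs 7: x=2 → posterior Gamma(19, 17)
obs 8: x=5 → posterior Gamma(24, 18)
obs 9: x=5 → posterior Gamma(29, 19)
obs 10: x=0 → posterior Gamma(29, 20)
obs 11: x=6 → posterior Gamma(35, 21)
obs 12: x=3 → posterior Gamma(38, 22)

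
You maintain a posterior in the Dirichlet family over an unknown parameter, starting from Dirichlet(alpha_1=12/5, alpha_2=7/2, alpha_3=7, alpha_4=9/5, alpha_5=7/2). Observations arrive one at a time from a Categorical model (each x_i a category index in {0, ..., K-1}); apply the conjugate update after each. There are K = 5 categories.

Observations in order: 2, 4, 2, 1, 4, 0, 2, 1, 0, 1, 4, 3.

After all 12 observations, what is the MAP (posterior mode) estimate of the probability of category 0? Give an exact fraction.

17/126

obs 1: x=2 → posterior Dirichlet(12/5, 7/2, 8, 9/5, 7/2)
obs 2: x=4 → posterior Dirichlet(12/5, 7/2, 8, 9/5, 9/2)
obs 3: x=2 → posterior Dirichlet(12/5, 7/2, 9, 9/5, 9/2)
obs 4: x=1 → posterior Dirichlet(12/5, 9/2, 9, 9/5, 9/2)
obs 5: x=4 → posterior Dirichlet(12/5, 9/2, 9, 9/5, 11/2)
obs 6: x=0 → posterior Dirichlet(17/5, 9/2, 9, 9/5, 11/2)
obs 7: x=2 → posterior Dirichlet(17/5, 9/2, 10, 9/5, 11/2)
obs 8: x=1 → posterior Dirichlet(17/5, 11/2, 10, 9/5, 11/2)
obs 9: x=0 → posterior Dirichlet(22/5, 11/2, 10, 9/5, 11/2)
obs 10: x=1 → posterior Dirichlet(22/5, 13/2, 10, 9/5, 11/2)
obs 11: x=4 → posterior Dirichlet(22/5, 13/2, 10, 9/5, 13/2)
obs 12: x=3 → posterior Dirichlet(22/5, 13/2, 10, 14/5, 13/2)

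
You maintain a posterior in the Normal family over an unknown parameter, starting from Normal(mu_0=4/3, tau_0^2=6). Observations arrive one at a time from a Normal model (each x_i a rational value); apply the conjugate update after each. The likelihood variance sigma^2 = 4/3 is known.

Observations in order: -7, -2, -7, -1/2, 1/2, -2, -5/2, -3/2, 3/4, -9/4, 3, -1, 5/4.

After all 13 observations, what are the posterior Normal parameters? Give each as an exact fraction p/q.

obs 1: x=-7 → posterior Normal(-181/33, 12/11)
obs 2: x=-2 → posterior Normal(-47/12, 3/5)
obs 3: x=-7 → posterior Normal(-424/87, 12/29)
obs 4: x=-1/2 → posterior Normal(-875/228, 6/19)
obs 5: x=1/2 → posterior Normal(-424/141, 12/47)
obs 6: x=-2 → posterior Normal(-239/84, 3/14)
obs 7: x=-5/2 → posterior Normal(-1091/390, 12/65)
obs 8: x=-3/2 → posterior Normal(-293/111, 6/37)
obs 9: x=3/4 → posterior Normal(-2263/996, 12/83)
obs 10: x=-9/4 → posterior Normal(-1253/552, 3/23)
obs 11: x=3 → posterior Normal(-1091/606, 12/101)
obs 12: x=-1 → posterior Normal(-229/132, 6/55)
obs 13: x=5/4 → posterior Normal(-2155/1428, 12/119)

mu_0=-2155/1428, tau_0^2=12/119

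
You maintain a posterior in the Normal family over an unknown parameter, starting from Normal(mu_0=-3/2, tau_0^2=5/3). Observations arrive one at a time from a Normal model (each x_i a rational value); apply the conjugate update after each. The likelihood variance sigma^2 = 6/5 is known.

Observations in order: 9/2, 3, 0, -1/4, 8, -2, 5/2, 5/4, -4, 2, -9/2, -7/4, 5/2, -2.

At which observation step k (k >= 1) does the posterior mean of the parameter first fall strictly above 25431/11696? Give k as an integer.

k = 2

obs 1: x=9/2 → posterior Normal(171/86, 30/43)
obs 2: x=3 → posterior Normal(321/136, 15/34)
obs 3: x=0 → posterior Normal(107/62, 10/31)
obs 4: x=-1/4 → posterior Normal(617/472, 15/59)
obs 5: x=8 → posterior Normal(109/44, 30/143)
obs 6: x=-2 → posterior Normal(1217/672, 5/28)
obs 7: x=5/2 → posterior Normal(1467/772, 30/193)
obs 8: x=5/4 → posterior Normal(199/109, 15/109)
obs 9: x=-4 → posterior Normal(298/243, 10/81)
obs 10: x=2 → posterior Normal(87/67, 15/134)
obs 11: x=-9/2 → posterior Normal(471/586, 30/293)
obs 12: x=-7/4 → posterior Normal(767/1272, 5/53)
obs 13: x=5/2 → posterior Normal(1017/1372, 30/343)
obs 14: x=-2 → posterior Normal(817/1472, 15/184)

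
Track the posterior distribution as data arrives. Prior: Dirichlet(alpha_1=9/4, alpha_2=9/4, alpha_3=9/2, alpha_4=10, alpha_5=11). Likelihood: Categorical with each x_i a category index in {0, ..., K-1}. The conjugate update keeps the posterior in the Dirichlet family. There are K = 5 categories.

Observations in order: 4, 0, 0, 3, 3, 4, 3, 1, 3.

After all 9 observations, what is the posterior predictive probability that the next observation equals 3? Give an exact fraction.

14/39

obs 1: x=4 → posterior Dirichlet(9/4, 9/4, 9/2, 10, 12)
obs 2: x=0 → posterior Dirichlet(13/4, 9/4, 9/2, 10, 12)
obs 3: x=0 → posterior Dirichlet(17/4, 9/4, 9/2, 10, 12)
obs 4: x=3 → posterior Dirichlet(17/4, 9/4, 9/2, 11, 12)
obs 5: x=3 → posterior Dirichlet(17/4, 9/4, 9/2, 12, 12)
obs 6: x=4 → posterior Dirichlet(17/4, 9/4, 9/2, 12, 13)
obs 7: x=3 → posterior Dirichlet(17/4, 9/4, 9/2, 13, 13)
obs 8: x=1 → posterior Dirichlet(17/4, 13/4, 9/2, 13, 13)
obs 9: x=3 → posterior Dirichlet(17/4, 13/4, 9/2, 14, 13)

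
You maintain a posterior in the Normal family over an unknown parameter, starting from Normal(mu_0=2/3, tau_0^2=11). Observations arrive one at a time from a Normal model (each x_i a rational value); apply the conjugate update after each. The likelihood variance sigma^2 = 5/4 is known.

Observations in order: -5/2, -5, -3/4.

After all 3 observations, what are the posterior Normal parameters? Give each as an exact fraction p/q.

obs 1: x=-5/2 → posterior Normal(-320/147, 55/49)
obs 2: x=-5 → posterior Normal(-980/279, 55/93)
obs 3: x=-3/4 → posterior Normal(-1079/411, 55/137)

mu_0=-1079/411, tau_0^2=55/137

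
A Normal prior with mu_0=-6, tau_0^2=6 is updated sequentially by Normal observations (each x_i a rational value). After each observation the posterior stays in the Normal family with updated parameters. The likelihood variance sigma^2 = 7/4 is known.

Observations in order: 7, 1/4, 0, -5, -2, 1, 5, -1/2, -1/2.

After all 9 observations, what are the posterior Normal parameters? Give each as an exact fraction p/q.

obs 1: x=7 → posterior Normal(126/31, 42/31)
obs 2: x=1/4 → posterior Normal(12/5, 42/55)
obs 3: x=0 → posterior Normal(132/79, 42/79)
obs 4: x=-5 → posterior Normal(12/103, 42/103)
obs 5: x=-2 → posterior Normal(-36/127, 42/127)
obs 6: x=1 → posterior Normal(-12/151, 42/151)
obs 7: x=5 → posterior Normal(108/175, 6/25)
obs 8: x=-1/2 → posterior Normal(96/199, 42/199)
obs 9: x=-1/2 → posterior Normal(84/223, 42/223)

mu_0=84/223, tau_0^2=42/223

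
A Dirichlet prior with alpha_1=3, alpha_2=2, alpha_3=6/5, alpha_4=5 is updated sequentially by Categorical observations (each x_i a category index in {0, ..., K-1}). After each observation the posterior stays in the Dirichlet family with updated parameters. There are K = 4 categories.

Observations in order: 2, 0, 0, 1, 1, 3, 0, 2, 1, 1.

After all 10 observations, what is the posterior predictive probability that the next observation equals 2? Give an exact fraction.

obs 1: x=2 → posterior Dirichlet(3, 2, 11/5, 5)
obs 2: x=0 → posterior Dirichlet(4, 2, 11/5, 5)
obs 3: x=0 → posterior Dirichlet(5, 2, 11/5, 5)
obs 4: x=1 → posterior Dirichlet(5, 3, 11/5, 5)
obs 5: x=1 → posterior Dirichlet(5, 4, 11/5, 5)
obs 6: x=3 → posterior Dirichlet(5, 4, 11/5, 6)
obs 7: x=0 → posterior Dirichlet(6, 4, 11/5, 6)
obs 8: x=2 → posterior Dirichlet(6, 4, 16/5, 6)
obs 9: x=1 → posterior Dirichlet(6, 5, 16/5, 6)
obs 10: x=1 → posterior Dirichlet(6, 6, 16/5, 6)

8/53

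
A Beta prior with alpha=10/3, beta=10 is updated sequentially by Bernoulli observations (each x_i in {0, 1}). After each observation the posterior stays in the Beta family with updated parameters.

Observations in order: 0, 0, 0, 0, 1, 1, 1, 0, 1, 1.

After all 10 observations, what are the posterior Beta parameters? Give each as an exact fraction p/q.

obs 1: x=0 → posterior Beta(10/3, 11)
obs 2: x=0 → posterior Beta(10/3, 12)
obs 3: x=0 → posterior Beta(10/3, 13)
obs 4: x=0 → posterior Beta(10/3, 14)
obs 5: x=1 → posterior Beta(13/3, 14)
obs 6: x=1 → posterior Beta(16/3, 14)
obs 7: x=1 → posterior Beta(19/3, 14)
obs 8: x=0 → posterior Beta(19/3, 15)
obs 9: x=1 → posterior Beta(22/3, 15)
obs 10: x=1 → posterior Beta(25/3, 15)

alpha=25/3, beta=15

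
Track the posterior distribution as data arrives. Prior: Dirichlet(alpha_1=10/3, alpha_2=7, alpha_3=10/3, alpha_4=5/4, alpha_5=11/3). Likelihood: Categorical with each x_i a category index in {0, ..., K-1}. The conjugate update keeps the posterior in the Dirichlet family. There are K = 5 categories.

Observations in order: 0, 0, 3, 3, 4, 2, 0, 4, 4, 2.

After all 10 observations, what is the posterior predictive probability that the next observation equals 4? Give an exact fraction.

80/343

obs 1: x=0 → posterior Dirichlet(13/3, 7, 10/3, 5/4, 11/3)
obs 2: x=0 → posterior Dirichlet(16/3, 7, 10/3, 5/4, 11/3)
obs 3: x=3 → posterior Dirichlet(16/3, 7, 10/3, 9/4, 11/3)
obs 4: x=3 → posterior Dirichlet(16/3, 7, 10/3, 13/4, 11/3)
obs 5: x=4 → posterior Dirichlet(16/3, 7, 10/3, 13/4, 14/3)
obs 6: x=2 → posterior Dirichlet(16/3, 7, 13/3, 13/4, 14/3)
obs 7: x=0 → posterior Dirichlet(19/3, 7, 13/3, 13/4, 14/3)
obs 8: x=4 → posterior Dirichlet(19/3, 7, 13/3, 13/4, 17/3)
obs 9: x=4 → posterior Dirichlet(19/3, 7, 13/3, 13/4, 20/3)
obs 10: x=2 → posterior Dirichlet(19/3, 7, 16/3, 13/4, 20/3)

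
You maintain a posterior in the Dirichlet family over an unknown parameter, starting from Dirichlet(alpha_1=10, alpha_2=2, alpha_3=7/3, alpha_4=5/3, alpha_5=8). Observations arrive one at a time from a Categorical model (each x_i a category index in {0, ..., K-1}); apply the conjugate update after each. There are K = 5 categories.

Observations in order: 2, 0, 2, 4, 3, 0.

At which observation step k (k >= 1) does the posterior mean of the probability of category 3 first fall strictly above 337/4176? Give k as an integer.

k = 5

obs 1: x=2 → posterior Dirichlet(10, 2, 10/3, 5/3, 8)
obs 2: x=0 → posterior Dirichlet(11, 2, 10/3, 5/3, 8)
obs 3: x=2 → posterior Dirichlet(11, 2, 13/3, 5/3, 8)
obs 4: x=4 → posterior Dirichlet(11, 2, 13/3, 5/3, 9)
obs 5: x=3 → posterior Dirichlet(11, 2, 13/3, 8/3, 9)
obs 6: x=0 → posterior Dirichlet(12, 2, 13/3, 8/3, 9)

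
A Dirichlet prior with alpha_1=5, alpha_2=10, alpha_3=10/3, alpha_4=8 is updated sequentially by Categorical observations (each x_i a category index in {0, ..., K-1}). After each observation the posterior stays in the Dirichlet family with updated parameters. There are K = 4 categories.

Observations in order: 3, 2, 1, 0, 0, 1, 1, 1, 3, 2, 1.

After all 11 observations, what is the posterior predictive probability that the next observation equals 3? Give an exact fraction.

obs 1: x=3 → posterior Dirichlet(5, 10, 10/3, 9)
obs 2: x=2 → posterior Dirichlet(5, 10, 13/3, 9)
obs 3: x=1 → posterior Dirichlet(5, 11, 13/3, 9)
obs 4: x=0 → posterior Dirichlet(6, 11, 13/3, 9)
obs 5: x=0 → posterior Dirichlet(7, 11, 13/3, 9)
obs 6: x=1 → posterior Dirichlet(7, 12, 13/3, 9)
obs 7: x=1 → posterior Dirichlet(7, 13, 13/3, 9)
obs 8: x=1 → posterior Dirichlet(7, 14, 13/3, 9)
obs 9: x=3 → posterior Dirichlet(7, 14, 13/3, 10)
obs 10: x=2 → posterior Dirichlet(7, 14, 16/3, 10)
obs 11: x=1 → posterior Dirichlet(7, 15, 16/3, 10)

15/56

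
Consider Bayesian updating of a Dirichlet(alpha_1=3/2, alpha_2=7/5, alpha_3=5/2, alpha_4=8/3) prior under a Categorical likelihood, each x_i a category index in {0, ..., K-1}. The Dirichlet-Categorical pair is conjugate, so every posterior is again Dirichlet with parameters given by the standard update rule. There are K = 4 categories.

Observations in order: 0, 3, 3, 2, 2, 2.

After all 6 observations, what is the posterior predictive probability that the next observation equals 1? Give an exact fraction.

obs 1: x=0 → posterior Dirichlet(5/2, 7/5, 5/2, 8/3)
obs 2: x=3 → posterior Dirichlet(5/2, 7/5, 5/2, 11/3)
obs 3: x=3 → posterior Dirichlet(5/2, 7/5, 5/2, 14/3)
obs 4: x=2 → posterior Dirichlet(5/2, 7/5, 7/2, 14/3)
obs 5: x=2 → posterior Dirichlet(5/2, 7/5, 9/2, 14/3)
obs 6: x=2 → posterior Dirichlet(5/2, 7/5, 11/2, 14/3)

21/211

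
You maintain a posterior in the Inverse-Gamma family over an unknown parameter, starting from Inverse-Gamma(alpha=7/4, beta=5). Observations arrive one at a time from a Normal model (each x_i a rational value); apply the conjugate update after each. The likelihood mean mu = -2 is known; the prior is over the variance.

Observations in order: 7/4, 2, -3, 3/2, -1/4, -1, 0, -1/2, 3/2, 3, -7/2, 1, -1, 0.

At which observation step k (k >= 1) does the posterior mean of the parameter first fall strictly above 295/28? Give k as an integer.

obs 1: x=7/4 → posterior Inverse-Gamma(9/4, 385/32)
obs 2: x=2 → posterior Inverse-Gamma(11/4, 641/32)
obs 3: x=-3 → posterior Inverse-Gamma(13/4, 657/32)
obs 4: x=3/2 → posterior Inverse-Gamma(15/4, 853/32)
obs 5: x=-1/4 → posterior Inverse-Gamma(17/4, 451/16)
obs 6: x=-1 → posterior Inverse-Gamma(19/4, 459/16)
obs 7: x=0 → posterior Inverse-Gamma(21/4, 491/16)
obs 8: x=-1/2 → posterior Inverse-Gamma(23/4, 509/16)
obs 9: x=3/2 → posterior Inverse-Gamma(25/4, 607/16)
obs 10: x=3 → posterior Inverse-Gamma(27/4, 807/16)
obs 11: x=-7/2 → posterior Inverse-Gamma(29/4, 825/16)
obs 12: x=1 → posterior Inverse-Gamma(31/4, 897/16)
obs 13: x=-1 → posterior Inverse-Gamma(33/4, 905/16)
obs 14: x=0 → posterior Inverse-Gamma(35/4, 937/16)

k = 2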